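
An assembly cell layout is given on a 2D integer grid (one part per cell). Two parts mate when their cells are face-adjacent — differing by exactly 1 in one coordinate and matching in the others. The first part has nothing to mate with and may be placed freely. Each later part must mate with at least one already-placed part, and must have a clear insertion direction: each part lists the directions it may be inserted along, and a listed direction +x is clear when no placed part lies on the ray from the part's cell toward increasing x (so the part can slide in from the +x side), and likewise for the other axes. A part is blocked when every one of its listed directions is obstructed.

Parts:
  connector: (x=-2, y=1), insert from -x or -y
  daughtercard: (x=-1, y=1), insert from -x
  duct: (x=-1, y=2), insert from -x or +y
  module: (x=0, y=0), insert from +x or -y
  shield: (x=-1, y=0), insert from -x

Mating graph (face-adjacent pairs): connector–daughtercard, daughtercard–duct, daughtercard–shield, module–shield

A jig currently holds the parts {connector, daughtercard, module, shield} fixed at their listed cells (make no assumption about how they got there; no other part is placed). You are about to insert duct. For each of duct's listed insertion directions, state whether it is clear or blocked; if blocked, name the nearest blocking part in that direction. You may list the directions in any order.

+y: clear; -x: clear

-x: ray from duct(-1, 2) has no placed part ⇒ clear
+y: ray from duct(-1, 2) has no placed part ⇒ clear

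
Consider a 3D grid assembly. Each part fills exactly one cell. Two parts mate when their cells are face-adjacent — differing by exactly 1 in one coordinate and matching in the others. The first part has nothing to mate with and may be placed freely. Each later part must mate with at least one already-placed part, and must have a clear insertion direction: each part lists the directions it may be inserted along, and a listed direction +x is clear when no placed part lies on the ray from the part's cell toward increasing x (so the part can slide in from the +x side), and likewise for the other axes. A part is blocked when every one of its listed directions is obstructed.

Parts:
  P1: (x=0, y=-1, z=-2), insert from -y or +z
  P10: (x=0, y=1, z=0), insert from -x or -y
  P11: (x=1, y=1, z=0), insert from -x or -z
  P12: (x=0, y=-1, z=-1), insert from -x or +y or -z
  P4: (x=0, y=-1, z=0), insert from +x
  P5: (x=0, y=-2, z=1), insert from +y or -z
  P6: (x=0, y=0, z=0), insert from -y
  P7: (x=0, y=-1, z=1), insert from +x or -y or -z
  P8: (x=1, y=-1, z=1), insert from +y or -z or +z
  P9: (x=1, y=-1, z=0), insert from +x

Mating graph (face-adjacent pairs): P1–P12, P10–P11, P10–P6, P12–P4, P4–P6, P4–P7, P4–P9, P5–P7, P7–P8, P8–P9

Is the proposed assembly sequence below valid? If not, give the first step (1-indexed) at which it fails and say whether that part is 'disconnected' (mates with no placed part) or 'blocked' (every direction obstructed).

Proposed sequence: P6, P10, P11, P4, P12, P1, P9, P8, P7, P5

1. P6@(0, 0, 0) [-y clear] — {P6}
2. P10@(0, 1, 0) [-x clear] — {P10, P6}
3. P11@(1, 1, 0) [-z clear] — {P10, P11, P6}
4. P4@(0, -1, 0) [+x clear] — {P10, P11, P4, P6}
5. P12@(0, -1, -1) [-x clear] — {P10, P11, P12, P4, P6}
6. P1@(0, -1, -2) [-y clear] — {P1, P10, P11, P12, P4, P6}
7. P9@(1, -1, 0) [+x clear] — {P1, P10, P11, P12, P4, P6, P9}
8. P8@(1, -1, 1) [+y clear] — {P1, P10, P11, P12, P4, P6, P8, P9}
9. P7@(0, -1, 1) [-y clear] — {P1, P10, P11, P12, P4, P6, P7, P8, P9}
10. P5@(0, -2, 1) [-z clear] — {P1, P10, P11, P12, P4, P5, P6, P7, P8, P9}

Valid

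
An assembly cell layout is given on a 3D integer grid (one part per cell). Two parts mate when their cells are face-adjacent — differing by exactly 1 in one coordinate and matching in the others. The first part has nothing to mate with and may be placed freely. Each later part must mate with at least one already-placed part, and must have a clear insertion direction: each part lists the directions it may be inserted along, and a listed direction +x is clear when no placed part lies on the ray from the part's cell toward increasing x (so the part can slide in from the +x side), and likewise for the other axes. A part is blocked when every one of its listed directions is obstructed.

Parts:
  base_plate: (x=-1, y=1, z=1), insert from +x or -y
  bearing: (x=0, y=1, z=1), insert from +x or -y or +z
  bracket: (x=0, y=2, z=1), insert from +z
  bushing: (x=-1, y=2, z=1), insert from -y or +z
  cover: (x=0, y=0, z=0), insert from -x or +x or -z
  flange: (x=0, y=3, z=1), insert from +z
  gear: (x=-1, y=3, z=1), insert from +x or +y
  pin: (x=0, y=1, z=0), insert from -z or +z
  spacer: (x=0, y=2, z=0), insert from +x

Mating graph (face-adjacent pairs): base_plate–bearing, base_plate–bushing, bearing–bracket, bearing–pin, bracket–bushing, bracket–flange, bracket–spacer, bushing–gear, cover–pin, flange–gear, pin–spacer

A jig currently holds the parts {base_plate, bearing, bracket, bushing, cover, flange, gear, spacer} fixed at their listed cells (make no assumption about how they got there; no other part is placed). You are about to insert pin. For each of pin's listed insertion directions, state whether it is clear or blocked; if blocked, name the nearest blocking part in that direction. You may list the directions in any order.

+z: blocked by bearing; -z: clear

-z: ray from pin(0, 1, 0) has no placed part ⇒ clear
+z: nearest on ray is bearing@(0, 1, 1) ⇒ blocked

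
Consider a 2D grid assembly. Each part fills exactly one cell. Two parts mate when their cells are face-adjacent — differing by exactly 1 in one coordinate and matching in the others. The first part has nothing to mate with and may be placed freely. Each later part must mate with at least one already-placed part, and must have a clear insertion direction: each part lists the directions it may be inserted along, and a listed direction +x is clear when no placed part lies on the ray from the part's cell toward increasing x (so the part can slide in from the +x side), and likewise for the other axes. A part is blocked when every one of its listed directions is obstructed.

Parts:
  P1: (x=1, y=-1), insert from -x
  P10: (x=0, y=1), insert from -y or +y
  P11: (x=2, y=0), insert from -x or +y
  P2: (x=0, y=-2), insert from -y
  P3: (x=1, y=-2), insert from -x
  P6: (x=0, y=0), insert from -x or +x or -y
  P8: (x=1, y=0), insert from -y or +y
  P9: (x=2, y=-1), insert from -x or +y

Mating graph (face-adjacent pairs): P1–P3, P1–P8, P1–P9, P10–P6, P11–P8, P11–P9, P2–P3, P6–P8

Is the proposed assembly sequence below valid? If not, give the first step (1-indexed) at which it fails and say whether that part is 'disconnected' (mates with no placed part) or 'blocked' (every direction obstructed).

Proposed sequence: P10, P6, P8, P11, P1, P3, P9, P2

1. P10@(0, 1) [-y clear] — {P10}
2. P6@(0, 0) [-x clear] — {P10, P6}
3. P8@(1, 0) [-y clear] — {P10, P6, P8}
4. P11@(2, 0) [+y clear] — {P10, P11, P6, P8}
5. P1@(1, -1) [-x clear] — {P1, P10, P11, P6, P8}
6. P3@(1, -2) [-x clear] — {P1, P10, P11, P3, P6, P8}
7. P9@(2, -1) — -x/+y all obstructed ⇒ blocked

Invalid at step 7 (blocked)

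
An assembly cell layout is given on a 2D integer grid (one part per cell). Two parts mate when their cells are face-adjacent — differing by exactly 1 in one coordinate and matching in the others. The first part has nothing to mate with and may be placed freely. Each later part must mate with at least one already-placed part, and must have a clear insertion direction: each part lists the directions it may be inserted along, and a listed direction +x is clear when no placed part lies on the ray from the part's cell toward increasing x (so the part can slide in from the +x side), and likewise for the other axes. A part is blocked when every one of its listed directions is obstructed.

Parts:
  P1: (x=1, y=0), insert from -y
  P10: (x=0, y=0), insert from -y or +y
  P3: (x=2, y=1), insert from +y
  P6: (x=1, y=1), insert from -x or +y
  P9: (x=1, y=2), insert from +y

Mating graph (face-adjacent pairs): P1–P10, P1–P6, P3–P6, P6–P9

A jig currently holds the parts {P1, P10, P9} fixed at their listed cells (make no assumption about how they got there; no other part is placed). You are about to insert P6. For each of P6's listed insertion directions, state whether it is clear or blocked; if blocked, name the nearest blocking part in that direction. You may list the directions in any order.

-x: ray from P6(1, 1) has no placed part ⇒ clear
+y: nearest on ray is P9@(1, 2) ⇒ blocked

+y: blocked by P9; -x: clear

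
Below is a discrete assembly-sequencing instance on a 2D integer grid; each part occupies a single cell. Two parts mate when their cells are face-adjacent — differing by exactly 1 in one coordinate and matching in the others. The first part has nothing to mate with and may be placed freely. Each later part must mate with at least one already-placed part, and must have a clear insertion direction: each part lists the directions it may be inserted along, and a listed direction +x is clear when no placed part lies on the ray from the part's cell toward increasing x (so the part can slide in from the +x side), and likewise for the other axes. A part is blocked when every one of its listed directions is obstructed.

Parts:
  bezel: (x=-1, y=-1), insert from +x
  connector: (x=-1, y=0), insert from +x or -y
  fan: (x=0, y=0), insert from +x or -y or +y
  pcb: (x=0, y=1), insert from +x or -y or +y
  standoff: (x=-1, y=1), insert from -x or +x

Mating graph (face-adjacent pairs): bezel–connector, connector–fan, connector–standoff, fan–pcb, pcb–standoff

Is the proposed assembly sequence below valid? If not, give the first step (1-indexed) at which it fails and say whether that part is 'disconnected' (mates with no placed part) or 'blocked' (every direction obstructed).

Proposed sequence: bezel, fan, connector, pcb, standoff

Invalid at step 2 (disconnected)

1. bezel@(-1, -1) [+x clear] — {bezel}
2. fan@(0, 0) — no placed neighbour ⇒ disconnected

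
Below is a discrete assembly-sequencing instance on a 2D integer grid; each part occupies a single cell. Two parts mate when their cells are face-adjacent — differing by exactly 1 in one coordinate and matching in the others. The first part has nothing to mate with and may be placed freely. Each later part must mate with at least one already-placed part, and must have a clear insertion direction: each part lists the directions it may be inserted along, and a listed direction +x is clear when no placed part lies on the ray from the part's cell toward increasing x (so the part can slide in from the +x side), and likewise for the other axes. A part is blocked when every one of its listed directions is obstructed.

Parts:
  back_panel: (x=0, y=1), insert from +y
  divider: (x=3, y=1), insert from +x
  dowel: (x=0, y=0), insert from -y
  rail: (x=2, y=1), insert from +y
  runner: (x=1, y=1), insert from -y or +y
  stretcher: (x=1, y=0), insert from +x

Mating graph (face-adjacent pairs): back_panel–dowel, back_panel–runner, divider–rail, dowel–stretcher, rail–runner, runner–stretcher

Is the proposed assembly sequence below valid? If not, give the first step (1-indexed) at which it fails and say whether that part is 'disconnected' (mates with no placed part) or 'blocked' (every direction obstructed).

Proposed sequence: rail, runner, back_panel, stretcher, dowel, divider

Valid

1. rail@(2, 1) [+y clear] — {rail}
2. runner@(1, 1) [-y clear] — {rail, runner}
3. back_panel@(0, 1) [+y clear] — {back_panel, rail, runner}
4. stretcher@(1, 0) [+x clear] — {back_panel, rail, runner, stretcher}
5. dowel@(0, 0) [-y clear] — {back_panel, dowel, rail, runner, stretcher}
6. divider@(3, 1) [+x clear] — {back_panel, divider, dowel, rail, runner, stretcher}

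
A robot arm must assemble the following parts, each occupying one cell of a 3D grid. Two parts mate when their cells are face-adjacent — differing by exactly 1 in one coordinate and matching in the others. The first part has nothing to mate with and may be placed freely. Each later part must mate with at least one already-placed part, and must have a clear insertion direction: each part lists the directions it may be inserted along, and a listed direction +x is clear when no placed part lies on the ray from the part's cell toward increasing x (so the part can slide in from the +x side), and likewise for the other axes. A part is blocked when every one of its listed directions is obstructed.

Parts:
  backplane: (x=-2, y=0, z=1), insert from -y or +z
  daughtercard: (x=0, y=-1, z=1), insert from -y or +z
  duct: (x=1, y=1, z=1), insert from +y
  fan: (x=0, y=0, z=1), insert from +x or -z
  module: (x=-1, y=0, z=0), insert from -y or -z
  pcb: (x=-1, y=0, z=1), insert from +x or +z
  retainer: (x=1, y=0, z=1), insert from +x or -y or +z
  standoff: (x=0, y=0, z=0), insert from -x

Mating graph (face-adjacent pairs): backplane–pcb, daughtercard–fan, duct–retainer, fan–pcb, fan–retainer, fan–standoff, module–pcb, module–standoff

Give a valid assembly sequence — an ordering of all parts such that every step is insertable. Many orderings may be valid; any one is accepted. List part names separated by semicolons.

1. daughtercard@(0, -1, 1) [-y clear] — {daughtercard}
2. fan@(0, 0, 1) [+x clear] — {daughtercard, fan}
3. retainer@(1, 0, 1) [+x clear] — {daughtercard, fan, retainer}
4. standoff@(0, 0, 0) [-x clear] — {daughtercard, fan, retainer, standoff}
5. module@(-1, 0, 0) [-y clear] — {daughtercard, fan, module, retainer, standoff}
6. pcb@(-1, 0, 1) [+z clear] — {daughtercard, fan, module, pcb, retainer, standoff}
7. backplane@(-2, 0, 1) [-y clear] — {backplane, daughtercard, fan, module, pcb, retainer, standoff}
8. duct@(1, 1, 1) [+y clear] — {backplane, daughtercard, duct, fan, module, pcb, retainer, standoff}

daughtercard; fan; retainer; standoff; module; pcb; backplane; duct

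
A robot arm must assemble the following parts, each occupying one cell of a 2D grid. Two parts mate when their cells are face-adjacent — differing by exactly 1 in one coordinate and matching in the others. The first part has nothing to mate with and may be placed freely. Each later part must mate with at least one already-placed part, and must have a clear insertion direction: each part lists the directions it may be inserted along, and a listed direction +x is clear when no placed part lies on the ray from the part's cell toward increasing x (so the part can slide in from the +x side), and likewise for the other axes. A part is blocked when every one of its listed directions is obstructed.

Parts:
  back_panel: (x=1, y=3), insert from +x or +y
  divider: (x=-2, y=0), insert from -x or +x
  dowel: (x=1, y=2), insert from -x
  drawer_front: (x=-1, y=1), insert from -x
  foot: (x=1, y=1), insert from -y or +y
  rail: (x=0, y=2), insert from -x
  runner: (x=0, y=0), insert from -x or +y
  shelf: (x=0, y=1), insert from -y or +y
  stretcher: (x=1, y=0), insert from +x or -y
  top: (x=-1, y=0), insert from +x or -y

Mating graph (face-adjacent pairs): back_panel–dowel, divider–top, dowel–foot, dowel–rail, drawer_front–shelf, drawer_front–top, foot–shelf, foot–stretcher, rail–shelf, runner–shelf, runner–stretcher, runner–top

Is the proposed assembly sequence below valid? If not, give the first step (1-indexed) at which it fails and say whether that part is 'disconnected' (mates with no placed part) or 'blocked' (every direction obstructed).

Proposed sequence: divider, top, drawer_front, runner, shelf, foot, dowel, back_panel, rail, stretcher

Valid

1. divider@(-2, 0) [-x clear] — {divider}
2. top@(-1, 0) [+x clear] — {divider, top}
3. drawer_front@(-1, 1) [-x clear] — {divider, drawer_front, top}
4. runner@(0, 0) [+y clear] — {divider, drawer_front, runner, top}
5. shelf@(0, 1) [+y clear] — {divider, drawer_front, runner, shelf, top}
6. foot@(1, 1) [-y clear] — {divider, drawer_front, foot, runner, shelf, top}
7. dowel@(1, 2) [-x clear] — {divider, dowel, drawer_front, foot, runner, shelf, top}
8. back_panel@(1, 3) [+x clear] — {back_panel, divider, dowel, drawer_front, foot, runner, shelf, top}
9. rail@(0, 2) [-x clear] — {back_panel, divider, dowel, drawer_front, foot, rail, runner, shelf, top}
10. stretcher@(1, 0) [+x clear] — {back_panel, divider, dowel, drawer_front, foot, rail, runner, shelf, stretcher, top}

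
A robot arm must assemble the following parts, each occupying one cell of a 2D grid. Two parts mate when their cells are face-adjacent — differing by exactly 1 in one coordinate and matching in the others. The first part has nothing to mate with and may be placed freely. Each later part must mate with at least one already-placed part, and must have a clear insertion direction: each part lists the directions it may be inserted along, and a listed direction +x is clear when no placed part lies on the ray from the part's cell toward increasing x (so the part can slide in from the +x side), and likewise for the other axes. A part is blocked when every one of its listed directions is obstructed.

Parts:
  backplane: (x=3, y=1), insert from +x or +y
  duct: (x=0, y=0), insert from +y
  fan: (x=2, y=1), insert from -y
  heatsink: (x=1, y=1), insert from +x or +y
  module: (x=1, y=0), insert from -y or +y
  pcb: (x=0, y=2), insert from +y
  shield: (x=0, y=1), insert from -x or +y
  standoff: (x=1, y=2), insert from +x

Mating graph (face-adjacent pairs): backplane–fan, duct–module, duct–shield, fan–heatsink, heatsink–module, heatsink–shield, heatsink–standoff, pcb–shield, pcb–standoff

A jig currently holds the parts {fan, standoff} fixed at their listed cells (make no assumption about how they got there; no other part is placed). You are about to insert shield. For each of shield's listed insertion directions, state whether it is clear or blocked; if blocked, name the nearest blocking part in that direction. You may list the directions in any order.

+y: clear; -x: clear

-x: ray from shield(0, 1) has no placed part ⇒ clear
+y: ray from shield(0, 1) has no placed part ⇒ clear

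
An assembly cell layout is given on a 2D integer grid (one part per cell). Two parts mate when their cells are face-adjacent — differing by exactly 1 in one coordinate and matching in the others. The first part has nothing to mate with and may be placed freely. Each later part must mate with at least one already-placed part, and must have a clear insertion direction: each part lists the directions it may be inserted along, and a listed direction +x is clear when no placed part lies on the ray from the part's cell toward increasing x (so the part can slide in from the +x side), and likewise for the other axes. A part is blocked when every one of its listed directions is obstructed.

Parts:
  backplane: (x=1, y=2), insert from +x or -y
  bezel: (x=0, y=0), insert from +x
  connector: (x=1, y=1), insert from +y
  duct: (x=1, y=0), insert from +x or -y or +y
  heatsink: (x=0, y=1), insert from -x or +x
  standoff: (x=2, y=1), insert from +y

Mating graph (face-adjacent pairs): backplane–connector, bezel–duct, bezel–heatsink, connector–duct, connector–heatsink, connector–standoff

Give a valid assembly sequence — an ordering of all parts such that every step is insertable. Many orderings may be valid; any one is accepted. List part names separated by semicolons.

1. standoff@(2, 1) [+y clear] — {standoff}
2. connector@(1, 1) [+y clear] — {connector, standoff}
3. heatsink@(0, 1) [-x clear] — {connector, heatsink, standoff}
4. bezel@(0, 0) [+x clear] — {bezel, connector, heatsink, standoff}
5. duct@(1, 0) [+x clear] — {bezel, connector, duct, heatsink, standoff}
6. backplane@(1, 2) [+x clear] — {backplane, bezel, connector, duct, heatsink, standoff}

standoff; connector; heatsink; bezel; duct; backplane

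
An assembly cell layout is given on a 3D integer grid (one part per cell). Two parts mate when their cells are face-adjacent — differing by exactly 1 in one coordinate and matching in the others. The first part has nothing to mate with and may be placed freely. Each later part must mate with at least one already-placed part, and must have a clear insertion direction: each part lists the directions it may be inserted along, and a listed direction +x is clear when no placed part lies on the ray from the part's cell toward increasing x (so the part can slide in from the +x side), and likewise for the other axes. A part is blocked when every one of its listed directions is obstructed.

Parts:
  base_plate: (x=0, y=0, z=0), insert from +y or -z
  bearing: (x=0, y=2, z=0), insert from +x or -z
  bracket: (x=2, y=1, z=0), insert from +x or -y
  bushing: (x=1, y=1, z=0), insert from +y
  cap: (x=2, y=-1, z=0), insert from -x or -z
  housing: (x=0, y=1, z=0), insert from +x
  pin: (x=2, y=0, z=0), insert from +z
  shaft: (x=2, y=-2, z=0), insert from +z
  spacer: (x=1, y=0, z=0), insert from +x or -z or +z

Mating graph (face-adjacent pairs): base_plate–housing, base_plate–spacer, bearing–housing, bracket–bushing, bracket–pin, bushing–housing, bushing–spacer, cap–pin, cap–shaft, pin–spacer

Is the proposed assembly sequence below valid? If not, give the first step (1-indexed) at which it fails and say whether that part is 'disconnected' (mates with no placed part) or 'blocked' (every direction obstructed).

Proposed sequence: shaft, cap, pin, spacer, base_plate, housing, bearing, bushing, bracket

1. shaft@(2, -2, 0) [+z clear] — {shaft}
2. cap@(2, -1, 0) [-x clear] — {cap, shaft}
3. pin@(2, 0, 0) [+z clear] — {cap, pin, shaft}
4. spacer@(1, 0, 0) [-z clear] — {cap, pin, shaft, spacer}
5. base_plate@(0, 0, 0) [+y clear] — {base_plate, cap, pin, shaft, spacer}
6. housing@(0, 1, 0) [+x clear] — {base_plate, cap, housing, pin, shaft, spacer}
7. bearing@(0, 2, 0) [+x clear] — {base_plate, bearing, cap, housing, pin, shaft, spacer}
8. bushing@(1, 1, 0) [+y clear] — {base_plate, bearing, bushing, cap, housing, pin, shaft, spacer}
9. bracket@(2, 1, 0) [+x clear] — {base_plate, bearing, bracket, bushing, cap, housing, pin, shaft, spacer}

Valid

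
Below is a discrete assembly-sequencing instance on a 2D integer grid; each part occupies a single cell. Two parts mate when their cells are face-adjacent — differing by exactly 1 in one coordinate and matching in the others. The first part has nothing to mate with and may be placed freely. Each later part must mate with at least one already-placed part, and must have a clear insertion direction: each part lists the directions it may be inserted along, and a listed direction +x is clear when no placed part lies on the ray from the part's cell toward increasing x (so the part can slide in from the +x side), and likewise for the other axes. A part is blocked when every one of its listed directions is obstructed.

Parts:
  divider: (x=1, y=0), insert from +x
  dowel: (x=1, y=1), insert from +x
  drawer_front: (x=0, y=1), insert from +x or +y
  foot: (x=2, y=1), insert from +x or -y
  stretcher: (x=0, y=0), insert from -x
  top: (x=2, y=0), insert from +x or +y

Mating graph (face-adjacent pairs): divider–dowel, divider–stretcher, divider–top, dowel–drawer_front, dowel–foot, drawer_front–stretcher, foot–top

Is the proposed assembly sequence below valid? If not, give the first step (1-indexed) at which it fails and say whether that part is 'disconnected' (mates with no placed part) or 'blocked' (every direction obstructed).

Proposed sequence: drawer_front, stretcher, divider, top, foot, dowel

Invalid at step 6 (blocked)

1. drawer_front@(0, 1) [+x clear] — {drawer_front}
2. stretcher@(0, 0) [-x clear] — {drawer_front, stretcher}
3. divider@(1, 0) [+x clear] — {divider, drawer_front, stretcher}
4. top@(2, 0) [+x clear] — {divider, drawer_front, stretcher, top}
5. foot@(2, 1) [+x clear] — {divider, drawer_front, foot, stretcher, top}
6. dowel@(1, 1) — +x all obstructed ⇒ blocked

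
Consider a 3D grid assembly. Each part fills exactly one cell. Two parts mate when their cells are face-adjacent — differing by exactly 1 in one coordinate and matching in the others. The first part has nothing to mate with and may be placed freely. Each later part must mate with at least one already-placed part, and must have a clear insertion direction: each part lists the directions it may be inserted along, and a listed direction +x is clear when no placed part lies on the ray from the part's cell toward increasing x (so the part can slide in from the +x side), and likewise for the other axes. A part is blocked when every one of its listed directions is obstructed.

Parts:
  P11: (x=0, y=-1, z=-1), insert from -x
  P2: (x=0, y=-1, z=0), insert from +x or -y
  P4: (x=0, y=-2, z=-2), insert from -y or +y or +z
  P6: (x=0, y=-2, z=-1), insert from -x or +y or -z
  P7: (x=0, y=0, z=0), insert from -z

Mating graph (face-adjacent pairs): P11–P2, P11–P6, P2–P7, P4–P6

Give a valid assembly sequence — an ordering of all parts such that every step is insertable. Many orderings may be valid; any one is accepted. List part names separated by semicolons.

1. P6@(0, -2, -1) [-x clear] — {P6}
2. P4@(0, -2, -2) [-y clear] — {P4, P6}
3. P11@(0, -1, -1) [-x clear] — {P11, P4, P6}
4. P2@(0, -1, 0) [+x clear] — {P11, P2, P4, P6}
5. P7@(0, 0, 0) [-z clear] — {P11, P2, P4, P6, P7}

P6; P4; P11; P2; P7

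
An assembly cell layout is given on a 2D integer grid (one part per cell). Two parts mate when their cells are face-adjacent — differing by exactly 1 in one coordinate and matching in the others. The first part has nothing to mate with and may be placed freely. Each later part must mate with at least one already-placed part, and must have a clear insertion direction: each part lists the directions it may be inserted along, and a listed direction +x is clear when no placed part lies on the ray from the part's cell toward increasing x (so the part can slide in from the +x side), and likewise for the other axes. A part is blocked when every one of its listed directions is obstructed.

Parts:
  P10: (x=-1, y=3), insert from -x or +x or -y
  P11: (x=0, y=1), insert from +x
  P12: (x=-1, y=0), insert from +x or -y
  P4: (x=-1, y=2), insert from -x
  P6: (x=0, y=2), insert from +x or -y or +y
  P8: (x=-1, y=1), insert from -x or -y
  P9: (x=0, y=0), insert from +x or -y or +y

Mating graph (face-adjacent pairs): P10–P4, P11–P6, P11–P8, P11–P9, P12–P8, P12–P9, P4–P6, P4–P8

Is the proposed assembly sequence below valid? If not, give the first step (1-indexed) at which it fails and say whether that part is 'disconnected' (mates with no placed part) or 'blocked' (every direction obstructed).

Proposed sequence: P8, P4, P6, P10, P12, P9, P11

Valid

1. P8@(-1, 1) [-x clear] — {P8}
2. P4@(-1, 2) [-x clear] — {P4, P8}
3. P6@(0, 2) [+x clear] — {P4, P6, P8}
4. P10@(-1, 3) [-x clear] — {P10, P4, P6, P8}
5. P12@(-1, 0) [+x clear] — {P10, P12, P4, P6, P8}
6. P9@(0, 0) [+x clear] — {P10, P12, P4, P6, P8, P9}
7. P11@(0, 1) [+x clear] — {P10, P11, P12, P4, P6, P8, P9}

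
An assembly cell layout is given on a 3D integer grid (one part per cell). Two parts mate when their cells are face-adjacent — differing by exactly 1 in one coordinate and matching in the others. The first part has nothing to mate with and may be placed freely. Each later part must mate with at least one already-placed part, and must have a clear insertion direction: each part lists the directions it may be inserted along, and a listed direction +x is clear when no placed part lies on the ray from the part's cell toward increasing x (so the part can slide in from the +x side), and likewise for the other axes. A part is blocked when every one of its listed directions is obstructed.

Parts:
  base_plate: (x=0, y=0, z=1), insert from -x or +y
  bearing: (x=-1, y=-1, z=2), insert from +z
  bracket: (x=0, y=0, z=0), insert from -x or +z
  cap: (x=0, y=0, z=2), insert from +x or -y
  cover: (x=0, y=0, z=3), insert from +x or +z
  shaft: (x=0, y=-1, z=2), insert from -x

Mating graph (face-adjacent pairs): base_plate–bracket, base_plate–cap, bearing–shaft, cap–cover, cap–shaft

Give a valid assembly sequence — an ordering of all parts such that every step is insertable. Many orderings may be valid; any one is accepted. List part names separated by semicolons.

bracket; base_plate; cap; shaft; bearing; cover

1. bracket@(0, 0, 0) [-x clear] — {bracket}
2. base_plate@(0, 0, 1) [-x clear] — {base_plate, bracket}
3. cap@(0, 0, 2) [+x clear] — {base_plate, bracket, cap}
4. shaft@(0, -1, 2) [-x clear] — {base_plate, bracket, cap, shaft}
5. bearing@(-1, -1, 2) [+z clear] — {base_plate, bearing, bracket, cap, shaft}
6. cover@(0, 0, 3) [+x clear] — {base_plate, bearing, bracket, cap, cover, shaft}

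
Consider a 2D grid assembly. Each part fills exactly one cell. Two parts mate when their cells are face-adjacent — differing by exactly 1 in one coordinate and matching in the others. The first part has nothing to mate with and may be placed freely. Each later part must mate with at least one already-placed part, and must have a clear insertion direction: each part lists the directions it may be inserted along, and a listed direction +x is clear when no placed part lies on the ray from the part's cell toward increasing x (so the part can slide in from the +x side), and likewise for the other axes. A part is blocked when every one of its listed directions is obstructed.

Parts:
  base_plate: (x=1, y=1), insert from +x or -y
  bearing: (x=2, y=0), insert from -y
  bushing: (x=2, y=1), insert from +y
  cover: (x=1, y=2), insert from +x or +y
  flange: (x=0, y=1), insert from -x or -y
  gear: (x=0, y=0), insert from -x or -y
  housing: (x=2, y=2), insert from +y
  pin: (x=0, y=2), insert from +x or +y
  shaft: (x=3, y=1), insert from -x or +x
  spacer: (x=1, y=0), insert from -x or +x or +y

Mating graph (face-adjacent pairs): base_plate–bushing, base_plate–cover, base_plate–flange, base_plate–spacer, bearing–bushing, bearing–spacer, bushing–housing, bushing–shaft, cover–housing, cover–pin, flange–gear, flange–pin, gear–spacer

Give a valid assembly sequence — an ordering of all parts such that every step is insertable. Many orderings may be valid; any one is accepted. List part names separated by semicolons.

1. pin@(0, 2) [+x clear] — {pin}
2. cover@(1, 2) [+x clear] — {cover, pin}
3. base_plate@(1, 1) [+x clear] — {base_plate, cover, pin}
4. spacer@(1, 0) [-x clear] — {base_plate, cover, pin, spacer}
5. bushing@(2, 1) [+y clear] — {base_plate, bushing, cover, pin, spacer}
6. shaft@(3, 1) [+x clear] — {base_plate, bushing, cover, pin, shaft, spacer}
7. housing@(2, 2) [+y clear] — {base_plate, bushing, cover, housing, pin, shaft, spacer}
8. gear@(0, 0) [-x clear] — {base_plate, bushing, cover, gear, housing, pin, shaft, spacer}
9. bearing@(2, 0) [-y clear] — {base_plate, bearing, bushing, cover, gear, housing, pin, shaft, spacer}
10. flange@(0, 1) [-x clear] — {base_plate, bearing, bushing, cover, flange, gear, housing, pin, shaft, spacer}

pin; cover; base_plate; spacer; bushing; shaft; housing; gear; bearing; flange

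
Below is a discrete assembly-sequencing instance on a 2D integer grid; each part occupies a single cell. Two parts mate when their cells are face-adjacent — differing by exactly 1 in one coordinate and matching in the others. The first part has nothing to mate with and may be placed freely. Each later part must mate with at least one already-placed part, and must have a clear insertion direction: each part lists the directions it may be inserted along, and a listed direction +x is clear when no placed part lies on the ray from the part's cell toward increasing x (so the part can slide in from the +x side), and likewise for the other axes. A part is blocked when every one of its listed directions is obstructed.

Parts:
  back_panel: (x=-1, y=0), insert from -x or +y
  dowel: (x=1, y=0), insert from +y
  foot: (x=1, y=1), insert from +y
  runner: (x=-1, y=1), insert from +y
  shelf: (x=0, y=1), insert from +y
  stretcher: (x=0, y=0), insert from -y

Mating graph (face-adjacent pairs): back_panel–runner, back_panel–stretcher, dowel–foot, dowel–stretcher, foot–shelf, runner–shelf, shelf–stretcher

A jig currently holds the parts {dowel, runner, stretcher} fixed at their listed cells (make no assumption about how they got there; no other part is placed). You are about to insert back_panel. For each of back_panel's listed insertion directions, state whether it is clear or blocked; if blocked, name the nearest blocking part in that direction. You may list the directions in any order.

-x: ray from back_panel(-1, 0) has no placed part ⇒ clear
+y: nearest on ray is runner@(-1, 1) ⇒ blocked

+y: blocked by runner; -x: clear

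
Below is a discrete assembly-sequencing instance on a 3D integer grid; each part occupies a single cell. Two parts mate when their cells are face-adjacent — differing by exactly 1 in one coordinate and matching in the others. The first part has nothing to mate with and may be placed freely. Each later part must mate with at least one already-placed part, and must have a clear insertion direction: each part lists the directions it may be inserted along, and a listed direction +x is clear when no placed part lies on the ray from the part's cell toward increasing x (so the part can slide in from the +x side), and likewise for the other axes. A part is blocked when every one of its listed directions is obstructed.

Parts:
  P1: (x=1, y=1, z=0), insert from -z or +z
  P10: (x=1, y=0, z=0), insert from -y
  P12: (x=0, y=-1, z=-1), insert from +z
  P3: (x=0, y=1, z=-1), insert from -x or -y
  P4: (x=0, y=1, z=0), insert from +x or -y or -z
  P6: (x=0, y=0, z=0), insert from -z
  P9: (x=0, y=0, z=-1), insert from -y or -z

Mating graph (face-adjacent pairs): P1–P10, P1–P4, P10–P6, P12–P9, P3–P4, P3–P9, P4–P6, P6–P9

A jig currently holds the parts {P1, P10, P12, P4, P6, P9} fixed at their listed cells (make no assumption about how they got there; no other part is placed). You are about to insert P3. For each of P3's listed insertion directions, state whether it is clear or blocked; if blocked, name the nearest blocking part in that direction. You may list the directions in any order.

-x: clear; -y: blocked by P9

-x: ray from P3(0, 1, -1) has no placed part ⇒ clear
-y: nearest on ray is P9@(0, 0, -1) ⇒ blocked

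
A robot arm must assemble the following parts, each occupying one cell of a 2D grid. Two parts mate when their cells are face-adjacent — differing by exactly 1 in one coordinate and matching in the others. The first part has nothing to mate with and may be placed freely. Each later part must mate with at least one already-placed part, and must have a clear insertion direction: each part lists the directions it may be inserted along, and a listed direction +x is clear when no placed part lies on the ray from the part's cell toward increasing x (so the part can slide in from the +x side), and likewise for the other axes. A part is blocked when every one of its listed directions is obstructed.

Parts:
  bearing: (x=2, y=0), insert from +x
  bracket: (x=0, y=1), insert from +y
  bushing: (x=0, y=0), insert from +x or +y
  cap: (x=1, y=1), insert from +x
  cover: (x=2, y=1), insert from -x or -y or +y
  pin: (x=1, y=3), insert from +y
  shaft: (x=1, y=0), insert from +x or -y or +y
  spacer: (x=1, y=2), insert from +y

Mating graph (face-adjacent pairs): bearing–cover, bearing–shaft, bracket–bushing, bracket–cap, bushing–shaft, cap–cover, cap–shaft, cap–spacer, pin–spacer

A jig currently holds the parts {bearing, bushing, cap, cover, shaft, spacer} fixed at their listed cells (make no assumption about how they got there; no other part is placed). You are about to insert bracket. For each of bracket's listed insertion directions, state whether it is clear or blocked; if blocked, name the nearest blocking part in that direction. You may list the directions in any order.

+y: ray from bracket(0, 1) has no placed part ⇒ clear

+y: clear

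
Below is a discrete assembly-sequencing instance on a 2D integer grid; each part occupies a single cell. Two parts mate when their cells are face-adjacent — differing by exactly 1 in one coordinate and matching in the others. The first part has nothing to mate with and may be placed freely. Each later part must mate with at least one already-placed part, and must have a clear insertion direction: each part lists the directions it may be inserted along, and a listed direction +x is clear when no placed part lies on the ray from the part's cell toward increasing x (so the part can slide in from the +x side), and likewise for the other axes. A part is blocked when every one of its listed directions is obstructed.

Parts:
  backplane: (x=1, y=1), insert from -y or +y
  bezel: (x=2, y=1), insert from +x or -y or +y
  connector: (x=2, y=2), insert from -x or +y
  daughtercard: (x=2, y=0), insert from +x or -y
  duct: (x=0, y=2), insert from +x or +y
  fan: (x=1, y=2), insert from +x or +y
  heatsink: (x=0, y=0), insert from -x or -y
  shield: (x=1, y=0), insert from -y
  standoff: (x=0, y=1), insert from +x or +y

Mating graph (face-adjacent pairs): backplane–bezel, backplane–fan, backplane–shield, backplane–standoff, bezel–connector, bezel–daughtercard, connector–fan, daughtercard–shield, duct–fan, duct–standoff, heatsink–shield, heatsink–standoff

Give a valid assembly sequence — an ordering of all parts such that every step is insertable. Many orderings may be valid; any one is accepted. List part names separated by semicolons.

1. daughtercard@(2, 0) [+x clear] — {daughtercard}
2. shield@(1, 0) [-y clear] — {daughtercard, shield}
3. heatsink@(0, 0) [-x clear] — {daughtercard, heatsink, shield}
4. bezel@(2, 1) [+x clear] — {bezel, daughtercard, heatsink, shield}
5. standoff@(0, 1) [+y clear] — {bezel, daughtercard, heatsink, shield, standoff}
6. duct@(0, 2) [+x clear] — {bezel, daughtercard, duct, heatsink, shield, standoff}
7. backplane@(1, 1) [+y clear] — {backplane, bezel, daughtercard, duct, heatsink, shield, standoff}
8. fan@(1, 2) [+x clear] — {backplane, bezel, daughtercard, duct, fan, heatsink, shield, standoff}
9. connector@(2, 2) [+y clear] — {backplane, bezel, connector, daughtercard, duct, fan, heatsink, shield, standoff}

daughtercard; shield; heatsink; bezel; standoff; duct; backplane; fan; connector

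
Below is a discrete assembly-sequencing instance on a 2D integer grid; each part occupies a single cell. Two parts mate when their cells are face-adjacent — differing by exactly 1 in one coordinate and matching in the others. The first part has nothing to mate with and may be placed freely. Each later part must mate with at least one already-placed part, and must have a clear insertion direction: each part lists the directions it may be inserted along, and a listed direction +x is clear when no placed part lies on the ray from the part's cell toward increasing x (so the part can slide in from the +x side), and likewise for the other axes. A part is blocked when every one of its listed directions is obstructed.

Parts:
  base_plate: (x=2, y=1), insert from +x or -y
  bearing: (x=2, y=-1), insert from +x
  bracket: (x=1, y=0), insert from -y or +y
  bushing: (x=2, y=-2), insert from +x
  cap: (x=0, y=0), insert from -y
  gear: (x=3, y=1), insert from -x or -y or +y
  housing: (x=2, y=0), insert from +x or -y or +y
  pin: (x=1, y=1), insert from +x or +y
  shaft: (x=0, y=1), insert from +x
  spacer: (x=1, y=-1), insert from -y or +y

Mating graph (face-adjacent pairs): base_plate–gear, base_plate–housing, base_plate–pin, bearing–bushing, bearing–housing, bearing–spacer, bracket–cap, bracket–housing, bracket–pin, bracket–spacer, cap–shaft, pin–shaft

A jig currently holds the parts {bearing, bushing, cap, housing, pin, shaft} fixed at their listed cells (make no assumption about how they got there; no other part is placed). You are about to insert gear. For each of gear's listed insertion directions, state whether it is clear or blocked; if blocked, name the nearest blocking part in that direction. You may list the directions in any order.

-x: nearest on ray is pin@(1, 1) ⇒ blocked
-y: ray from gear(3, 1) has no placed part ⇒ clear
+y: ray from gear(3, 1) has no placed part ⇒ clear

+y: clear; -x: blocked by pin; -y: clear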